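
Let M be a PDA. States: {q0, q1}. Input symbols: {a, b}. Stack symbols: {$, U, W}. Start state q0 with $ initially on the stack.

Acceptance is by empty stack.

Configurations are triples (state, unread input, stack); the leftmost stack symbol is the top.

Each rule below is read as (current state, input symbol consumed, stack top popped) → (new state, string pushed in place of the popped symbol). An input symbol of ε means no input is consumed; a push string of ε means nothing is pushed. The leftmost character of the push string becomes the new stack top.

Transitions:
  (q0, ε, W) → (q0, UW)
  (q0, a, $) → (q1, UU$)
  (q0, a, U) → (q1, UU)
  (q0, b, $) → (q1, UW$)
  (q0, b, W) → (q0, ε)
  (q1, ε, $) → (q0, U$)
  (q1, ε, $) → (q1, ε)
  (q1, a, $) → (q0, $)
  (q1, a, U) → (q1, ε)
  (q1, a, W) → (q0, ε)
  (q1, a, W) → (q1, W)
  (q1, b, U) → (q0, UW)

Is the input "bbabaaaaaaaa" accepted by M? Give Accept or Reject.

Reject

No computation consumes all input and empties the stack.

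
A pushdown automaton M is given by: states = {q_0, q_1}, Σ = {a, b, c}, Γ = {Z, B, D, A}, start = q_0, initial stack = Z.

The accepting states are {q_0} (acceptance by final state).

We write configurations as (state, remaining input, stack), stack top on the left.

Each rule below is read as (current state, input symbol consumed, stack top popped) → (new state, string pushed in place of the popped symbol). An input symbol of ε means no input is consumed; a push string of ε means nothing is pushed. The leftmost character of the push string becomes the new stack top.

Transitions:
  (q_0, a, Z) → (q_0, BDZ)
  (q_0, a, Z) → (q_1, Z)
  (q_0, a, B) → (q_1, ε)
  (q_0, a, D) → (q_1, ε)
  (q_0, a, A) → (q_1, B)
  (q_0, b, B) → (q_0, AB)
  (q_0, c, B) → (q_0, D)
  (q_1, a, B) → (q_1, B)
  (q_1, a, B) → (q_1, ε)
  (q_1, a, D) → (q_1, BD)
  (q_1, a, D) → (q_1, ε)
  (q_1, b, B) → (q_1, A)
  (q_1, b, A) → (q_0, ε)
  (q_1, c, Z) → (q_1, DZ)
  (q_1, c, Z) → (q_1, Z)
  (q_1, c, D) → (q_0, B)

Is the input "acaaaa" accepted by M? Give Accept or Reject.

Reject

No computation consumes all input and reaches a final state.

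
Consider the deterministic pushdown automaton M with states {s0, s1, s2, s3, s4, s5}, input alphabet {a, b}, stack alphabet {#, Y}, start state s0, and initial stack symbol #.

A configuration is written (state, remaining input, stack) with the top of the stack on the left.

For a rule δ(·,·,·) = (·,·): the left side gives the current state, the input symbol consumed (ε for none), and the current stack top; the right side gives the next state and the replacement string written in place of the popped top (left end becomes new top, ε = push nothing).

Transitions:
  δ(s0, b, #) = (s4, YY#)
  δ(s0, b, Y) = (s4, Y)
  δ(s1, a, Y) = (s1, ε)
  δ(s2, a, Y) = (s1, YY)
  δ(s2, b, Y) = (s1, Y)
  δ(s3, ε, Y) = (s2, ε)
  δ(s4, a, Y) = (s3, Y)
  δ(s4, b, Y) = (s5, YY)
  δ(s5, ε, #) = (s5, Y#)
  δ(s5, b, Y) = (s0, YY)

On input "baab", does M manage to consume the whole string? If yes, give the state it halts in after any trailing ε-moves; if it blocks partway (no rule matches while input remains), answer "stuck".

stuck

(s0, baab, #) ⊢ (s4, aab, YY#) ⊢ (s3, ab, YY#) ⊢ (s2, ab, Y#) ⊢ (s1, b, YY#)
No transition for (s1, b, top Y); M blocks with input b remaining.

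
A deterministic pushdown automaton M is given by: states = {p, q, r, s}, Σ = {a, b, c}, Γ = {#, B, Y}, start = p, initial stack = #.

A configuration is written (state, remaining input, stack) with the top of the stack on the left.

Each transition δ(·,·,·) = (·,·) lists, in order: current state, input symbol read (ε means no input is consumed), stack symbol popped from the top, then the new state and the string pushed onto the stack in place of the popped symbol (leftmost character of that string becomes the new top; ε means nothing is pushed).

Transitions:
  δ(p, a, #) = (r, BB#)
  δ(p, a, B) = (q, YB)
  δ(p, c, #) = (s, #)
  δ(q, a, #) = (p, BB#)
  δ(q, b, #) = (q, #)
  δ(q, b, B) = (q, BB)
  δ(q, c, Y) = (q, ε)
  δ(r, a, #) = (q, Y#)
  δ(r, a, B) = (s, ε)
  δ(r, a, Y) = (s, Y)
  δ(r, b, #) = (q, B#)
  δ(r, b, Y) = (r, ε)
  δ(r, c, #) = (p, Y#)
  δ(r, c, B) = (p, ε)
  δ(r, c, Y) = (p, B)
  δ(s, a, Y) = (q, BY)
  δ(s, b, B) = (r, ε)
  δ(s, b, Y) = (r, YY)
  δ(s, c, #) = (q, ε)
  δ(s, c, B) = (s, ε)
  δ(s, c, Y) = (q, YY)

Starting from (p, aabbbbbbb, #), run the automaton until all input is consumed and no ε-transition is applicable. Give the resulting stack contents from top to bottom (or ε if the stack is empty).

(p, aabbbbbbb, #)
  read a, top #: go to r, push BB# → (r, abbbbbbb, BB#)
  read a, top B: go to s, push ε → (s, bbbbbbb, B#)
  read b, top B: go to r, push ε → (r, bbbbbb, #)
  read b, top #: go to q, push B# → (q, bbbbb, B#)
  read b, top B: go to q, push BB → (q, bbbb, BB#)
  read b, top B: go to q, push BB → (q, bbb, BBB#)
  read b, top B: go to q, push BB → (q, bb, BBBB#)
  read b, top B: go to q, push BB → (q, b, BBBBB#)
  read b, top B: go to q, push BB → (q, ε, BBBBBB#)
All input consumed in state q with stack BBBBBB#.

BBBBBB#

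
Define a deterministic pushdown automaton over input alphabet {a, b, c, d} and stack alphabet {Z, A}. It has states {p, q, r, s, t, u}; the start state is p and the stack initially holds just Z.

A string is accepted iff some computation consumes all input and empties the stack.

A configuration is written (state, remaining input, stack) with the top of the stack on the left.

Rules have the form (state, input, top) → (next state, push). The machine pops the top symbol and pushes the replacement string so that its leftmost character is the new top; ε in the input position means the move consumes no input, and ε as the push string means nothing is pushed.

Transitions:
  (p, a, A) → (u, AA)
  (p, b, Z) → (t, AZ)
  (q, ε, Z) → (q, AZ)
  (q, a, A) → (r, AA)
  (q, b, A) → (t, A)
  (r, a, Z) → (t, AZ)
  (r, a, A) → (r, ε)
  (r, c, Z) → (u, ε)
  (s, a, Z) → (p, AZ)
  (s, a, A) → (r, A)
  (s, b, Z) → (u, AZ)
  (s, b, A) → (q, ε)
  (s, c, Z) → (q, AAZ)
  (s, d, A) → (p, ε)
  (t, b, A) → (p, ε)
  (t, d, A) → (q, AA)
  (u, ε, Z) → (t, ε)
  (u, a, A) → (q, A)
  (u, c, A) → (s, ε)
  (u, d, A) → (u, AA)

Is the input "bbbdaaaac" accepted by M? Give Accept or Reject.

Accept

(p, bbbdaaaac, Z) ⊢ (t, bbdaaaac, AZ) ⊢ (p, bdaaaac, Z) ⊢ (t, daaaac, AZ) ⊢ (q, aaaac, AAZ) ⊢ (r, aaac, AAAZ) ⊢ (r, aac, AAZ) ⊢ (r, ac, AZ) ⊢ (r, c, Z) ⊢ (u, ε, ε)
All input consumed and the stack is empty.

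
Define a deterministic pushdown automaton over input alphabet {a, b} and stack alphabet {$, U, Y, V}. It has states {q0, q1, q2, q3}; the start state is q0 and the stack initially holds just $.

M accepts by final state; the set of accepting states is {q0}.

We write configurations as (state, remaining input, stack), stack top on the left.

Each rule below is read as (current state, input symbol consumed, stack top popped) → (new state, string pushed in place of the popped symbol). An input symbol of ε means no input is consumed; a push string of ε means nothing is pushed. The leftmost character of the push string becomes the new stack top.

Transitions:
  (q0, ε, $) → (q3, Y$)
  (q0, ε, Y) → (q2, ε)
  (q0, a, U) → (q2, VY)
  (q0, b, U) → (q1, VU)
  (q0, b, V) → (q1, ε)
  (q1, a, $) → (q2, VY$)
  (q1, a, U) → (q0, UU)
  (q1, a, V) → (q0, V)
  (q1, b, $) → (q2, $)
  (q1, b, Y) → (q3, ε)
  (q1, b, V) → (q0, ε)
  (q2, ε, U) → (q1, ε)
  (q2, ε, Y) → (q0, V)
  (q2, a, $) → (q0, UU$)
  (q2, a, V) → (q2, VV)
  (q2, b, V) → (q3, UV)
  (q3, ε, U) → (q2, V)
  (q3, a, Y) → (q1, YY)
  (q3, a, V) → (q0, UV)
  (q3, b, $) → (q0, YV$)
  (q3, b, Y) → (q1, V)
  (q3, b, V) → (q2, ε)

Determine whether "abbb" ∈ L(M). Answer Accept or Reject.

(q0, abbb, $)
  ε-move, top $: go to q3, push Y$ → (q3, abbb, Y$)
  read a, top Y: go to q1, push YY → (q1, bbb, YY$)
  read b, top Y: go to q3, push ε → (q3, bb, Y$)
  read b, top Y: go to q1, push V → (q1, b, V$)
  read b, top V: go to q0, push ε → (q0, ε, $)
All input consumed; state q0 ∈ F.

Accept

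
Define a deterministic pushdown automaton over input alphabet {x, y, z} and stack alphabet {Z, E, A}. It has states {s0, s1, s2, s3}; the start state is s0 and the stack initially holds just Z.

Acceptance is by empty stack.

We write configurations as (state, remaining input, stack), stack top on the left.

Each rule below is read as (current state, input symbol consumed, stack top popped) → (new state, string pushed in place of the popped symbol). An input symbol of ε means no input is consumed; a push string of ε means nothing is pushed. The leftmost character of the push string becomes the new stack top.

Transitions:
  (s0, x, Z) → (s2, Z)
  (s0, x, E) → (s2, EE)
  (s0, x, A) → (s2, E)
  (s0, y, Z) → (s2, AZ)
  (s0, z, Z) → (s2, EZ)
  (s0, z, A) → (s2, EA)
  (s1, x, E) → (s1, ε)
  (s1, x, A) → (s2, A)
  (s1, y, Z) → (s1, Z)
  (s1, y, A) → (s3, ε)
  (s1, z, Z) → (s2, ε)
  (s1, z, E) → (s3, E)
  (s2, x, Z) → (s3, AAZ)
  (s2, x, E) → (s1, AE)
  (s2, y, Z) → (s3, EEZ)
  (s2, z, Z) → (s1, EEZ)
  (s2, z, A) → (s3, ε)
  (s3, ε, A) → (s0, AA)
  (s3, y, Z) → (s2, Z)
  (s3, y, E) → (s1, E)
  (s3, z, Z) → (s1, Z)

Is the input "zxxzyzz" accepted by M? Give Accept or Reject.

Reject

(s0, zxxzyzz, Z)
  read z, top Z: go to s2, push EZ → (s2, xxzyzz, EZ)
  read x, top E: go to s1, push AE → (s1, xzyzz, AEZ)
  read x, top A: go to s2, push A → (s2, zyzz, AEZ)
  read z, top A: go to s3, push ε → (s3, yzz, EZ)
  read y, top E: go to s1, push E → (s1, zz, EZ)
  read z, top E: go to s3, push E → (s3, z, EZ)
No transition applies at (s3, z, EZ); input not fully consumed.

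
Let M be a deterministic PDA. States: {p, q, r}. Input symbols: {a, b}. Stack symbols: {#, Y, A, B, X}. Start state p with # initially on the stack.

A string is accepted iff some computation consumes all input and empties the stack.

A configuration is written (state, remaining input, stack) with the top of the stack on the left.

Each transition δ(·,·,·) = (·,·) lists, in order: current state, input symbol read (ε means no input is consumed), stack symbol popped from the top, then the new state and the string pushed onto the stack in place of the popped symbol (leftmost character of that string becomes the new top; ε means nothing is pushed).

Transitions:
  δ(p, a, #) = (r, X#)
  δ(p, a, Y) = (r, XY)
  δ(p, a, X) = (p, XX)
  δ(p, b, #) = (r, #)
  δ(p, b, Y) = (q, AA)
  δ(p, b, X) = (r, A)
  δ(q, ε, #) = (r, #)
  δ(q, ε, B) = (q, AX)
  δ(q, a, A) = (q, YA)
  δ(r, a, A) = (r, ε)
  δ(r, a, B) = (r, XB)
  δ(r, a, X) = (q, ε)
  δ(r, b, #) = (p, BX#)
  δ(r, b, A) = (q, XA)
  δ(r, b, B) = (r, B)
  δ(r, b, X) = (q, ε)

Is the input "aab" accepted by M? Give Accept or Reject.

Reject

(p, aab, #)
  read a, top #: go to r, push X# → (r, ab, X#)
  read a, top X: go to q, push ε → (q, b, #)
  ε-move, top #: go to r, push # → (r, b, #)
  read b, top #: go to p, push BX# → (p, ε, BX#)
All input consumed; stack is BX#, not empty, and no further ε-move applies.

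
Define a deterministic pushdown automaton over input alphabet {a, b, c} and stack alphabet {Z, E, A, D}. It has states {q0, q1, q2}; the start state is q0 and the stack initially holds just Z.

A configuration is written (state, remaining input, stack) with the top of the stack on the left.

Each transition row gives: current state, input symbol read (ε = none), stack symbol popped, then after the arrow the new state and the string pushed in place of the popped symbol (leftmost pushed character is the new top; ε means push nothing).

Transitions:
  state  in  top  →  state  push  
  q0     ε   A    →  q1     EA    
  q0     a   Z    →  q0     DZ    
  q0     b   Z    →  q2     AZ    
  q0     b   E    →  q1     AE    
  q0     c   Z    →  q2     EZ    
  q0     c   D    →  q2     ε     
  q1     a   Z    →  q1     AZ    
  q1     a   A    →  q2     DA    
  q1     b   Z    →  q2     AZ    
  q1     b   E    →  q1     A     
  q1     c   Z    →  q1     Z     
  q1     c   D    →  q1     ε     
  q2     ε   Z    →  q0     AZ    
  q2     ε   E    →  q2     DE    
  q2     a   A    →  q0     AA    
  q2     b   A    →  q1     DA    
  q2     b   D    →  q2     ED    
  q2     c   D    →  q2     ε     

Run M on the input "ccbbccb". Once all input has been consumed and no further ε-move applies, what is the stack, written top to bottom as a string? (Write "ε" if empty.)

(q0, ccbbccb, Z) ⊢ (q2, cbbccb, EZ) ⊢ (q2, cbbccb, DEZ) ⊢ (q2, bbccb, EZ) ⊢ (q2, bbccb, DEZ) ⊢ (q2, bccb, EDEZ) ⊢ (q2, bccb, DEDEZ) ⊢ (q2, ccb, EDEDEZ) ⊢ (q2, ccb, DEDEDEZ) ⊢ (q2, cb, EDEDEZ) ⊢ (q2, cb, DEDEDEZ) ⊢ (q2, b, EDEDEZ) ⊢ (q2, b, DEDEDEZ) ⊢ (q2, ε, EDEDEDEZ) ⊢ (q2, ε, DEDEDEDEZ)
All input consumed in state q2 with stack DEDEDEDEZ.

DEDEDEDEZ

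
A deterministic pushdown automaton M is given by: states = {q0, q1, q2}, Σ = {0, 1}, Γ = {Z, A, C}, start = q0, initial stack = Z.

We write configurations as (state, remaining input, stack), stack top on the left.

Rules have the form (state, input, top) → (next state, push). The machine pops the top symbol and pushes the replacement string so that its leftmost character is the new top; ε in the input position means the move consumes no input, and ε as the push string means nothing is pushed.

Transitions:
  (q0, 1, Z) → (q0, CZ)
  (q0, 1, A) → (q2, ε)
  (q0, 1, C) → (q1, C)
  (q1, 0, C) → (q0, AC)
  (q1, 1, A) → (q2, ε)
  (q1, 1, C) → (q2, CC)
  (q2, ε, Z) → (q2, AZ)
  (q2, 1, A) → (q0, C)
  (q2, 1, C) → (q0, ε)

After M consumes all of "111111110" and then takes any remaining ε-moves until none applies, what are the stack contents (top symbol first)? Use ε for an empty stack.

ACZ

(q0, 111111110, Z)
  read 1, top Z: go to q0, push CZ → (q0, 11111110, CZ)
  read 1, top C: go to q1, push C → (q1, 1111110, CZ)
  read 1, top C: go to q2, push CC → (q2, 111110, CCZ)
  read 1, top C: go to q0, push ε → (q0, 11110, CZ)
  read 1, top C: go to q1, push C → (q1, 1110, CZ)
  read 1, top C: go to q2, push CC → (q2, 110, CCZ)
  read 1, top C: go to q0, push ε → (q0, 10, CZ)
  read 1, top C: go to q1, push C → (q1, 0, CZ)
  read 0, top C: go to q0, push AC → (q0, ε, ACZ)
All input consumed in state q0 with stack ACZ.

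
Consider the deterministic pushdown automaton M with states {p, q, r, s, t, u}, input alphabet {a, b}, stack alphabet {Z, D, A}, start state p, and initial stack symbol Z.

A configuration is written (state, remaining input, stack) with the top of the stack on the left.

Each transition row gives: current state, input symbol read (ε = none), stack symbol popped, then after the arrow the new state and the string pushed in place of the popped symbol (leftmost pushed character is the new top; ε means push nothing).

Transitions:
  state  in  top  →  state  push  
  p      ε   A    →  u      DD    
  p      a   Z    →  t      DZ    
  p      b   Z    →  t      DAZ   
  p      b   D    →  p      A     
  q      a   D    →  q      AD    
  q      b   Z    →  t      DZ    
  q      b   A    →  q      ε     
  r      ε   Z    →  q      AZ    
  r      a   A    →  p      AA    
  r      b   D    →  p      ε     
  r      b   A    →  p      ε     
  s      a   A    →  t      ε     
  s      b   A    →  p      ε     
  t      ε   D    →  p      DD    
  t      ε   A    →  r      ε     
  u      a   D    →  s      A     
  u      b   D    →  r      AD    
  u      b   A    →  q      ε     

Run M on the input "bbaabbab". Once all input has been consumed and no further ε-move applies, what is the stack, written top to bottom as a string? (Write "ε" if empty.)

ADDADDDDAZ

(p, bbaabbab, Z)
  read b, top Z: go to t, push DAZ → (t, baabbab, DAZ)
  ε-move, top D: go to p, push DD → (p, baabbab, DDAZ)
  read b, top D: go to p, push A → (p, aabbab, ADAZ)
  ε-move, top A: go to u, push DD → (u, aabbab, DDDAZ)
  read a, top D: go to s, push A → (s, abbab, ADDAZ)
  read a, top A: go to t, push ε → (t, bbab, DDAZ)
  ε-move, top D: go to p, push DD → (p, bbab, DDDAZ)
  read b, top D: go to p, push A → (p, bab, ADDAZ)
  ε-move, top A: go to u, push DD → (u, bab, DDDDAZ)
  read b, top D: go to r, push AD → (r, ab, ADDDDAZ)
  read a, top A: go to p, push AA → (p, b, AADDDDAZ)
  ε-move, top A: go to u, push DD → (u, b, DDADDDDAZ)
  read b, top D: go to r, push AD → (r, ε, ADDADDDDAZ)
All input consumed in state r with stack ADDADDDDAZ.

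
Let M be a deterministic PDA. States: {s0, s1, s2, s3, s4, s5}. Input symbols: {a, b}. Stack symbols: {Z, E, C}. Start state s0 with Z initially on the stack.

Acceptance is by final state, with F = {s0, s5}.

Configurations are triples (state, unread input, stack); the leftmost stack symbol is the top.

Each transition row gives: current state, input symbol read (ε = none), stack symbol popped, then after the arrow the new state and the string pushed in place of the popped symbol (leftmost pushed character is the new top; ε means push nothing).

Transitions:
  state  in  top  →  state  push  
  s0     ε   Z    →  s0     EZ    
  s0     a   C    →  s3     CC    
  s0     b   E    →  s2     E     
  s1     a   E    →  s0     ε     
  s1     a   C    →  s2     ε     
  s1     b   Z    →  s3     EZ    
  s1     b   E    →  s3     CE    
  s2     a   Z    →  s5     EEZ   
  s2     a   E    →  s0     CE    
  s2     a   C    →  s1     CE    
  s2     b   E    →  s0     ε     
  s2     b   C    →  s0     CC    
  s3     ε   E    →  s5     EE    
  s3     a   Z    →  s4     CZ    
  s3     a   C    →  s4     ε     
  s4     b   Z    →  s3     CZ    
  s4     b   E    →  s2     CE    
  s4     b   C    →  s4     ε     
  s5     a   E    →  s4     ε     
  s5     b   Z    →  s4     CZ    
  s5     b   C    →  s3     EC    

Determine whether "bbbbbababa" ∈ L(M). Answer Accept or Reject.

Reject

(s0, bbbbbababa, Z)
  ε-move, top Z: go to s0, push EZ → (s0, bbbbbababa, EZ)
  read b, top E: go to s2, push E → (s2, bbbbababa, EZ)
  read b, top E: go to s0, push ε → (s0, bbbababa, Z)
  ε-move, top Z: go to s0, push EZ → (s0, bbbababa, EZ)
  read b, top E: go to s2, push E → (s2, bbababa, EZ)
  read b, top E: go to s0, push ε → (s0, bababa, Z)
  ε-move, top Z: go to s0, push EZ → (s0, bababa, EZ)
  read b, top E: go to s2, push E → (s2, ababa, EZ)
  read a, top E: go to s0, push CE → (s0, baba, CEZ)
No transition applies at (s0, baba, CEZ); input not fully consumed.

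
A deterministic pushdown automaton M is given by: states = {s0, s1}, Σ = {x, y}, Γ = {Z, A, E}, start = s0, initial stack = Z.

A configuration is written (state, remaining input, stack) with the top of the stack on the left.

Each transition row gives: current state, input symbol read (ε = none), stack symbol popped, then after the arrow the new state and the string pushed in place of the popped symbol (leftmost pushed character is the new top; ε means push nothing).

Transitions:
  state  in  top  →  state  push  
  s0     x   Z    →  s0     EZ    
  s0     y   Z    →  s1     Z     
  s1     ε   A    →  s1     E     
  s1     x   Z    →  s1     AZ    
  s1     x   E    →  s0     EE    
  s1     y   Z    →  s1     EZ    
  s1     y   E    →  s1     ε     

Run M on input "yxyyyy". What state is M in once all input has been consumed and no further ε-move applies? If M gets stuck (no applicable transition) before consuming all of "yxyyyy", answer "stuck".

(s0, yxyyyy, Z) ⊢ (s1, xyyyy, Z) ⊢ (s1, yyyy, AZ) ⊢ (s1, yyyy, EZ) ⊢ (s1, yyy, Z) ⊢ (s1, yy, EZ) ⊢ (s1, y, Z) ⊢ (s1, ε, EZ)
All input consumed; M is in state s1.

s1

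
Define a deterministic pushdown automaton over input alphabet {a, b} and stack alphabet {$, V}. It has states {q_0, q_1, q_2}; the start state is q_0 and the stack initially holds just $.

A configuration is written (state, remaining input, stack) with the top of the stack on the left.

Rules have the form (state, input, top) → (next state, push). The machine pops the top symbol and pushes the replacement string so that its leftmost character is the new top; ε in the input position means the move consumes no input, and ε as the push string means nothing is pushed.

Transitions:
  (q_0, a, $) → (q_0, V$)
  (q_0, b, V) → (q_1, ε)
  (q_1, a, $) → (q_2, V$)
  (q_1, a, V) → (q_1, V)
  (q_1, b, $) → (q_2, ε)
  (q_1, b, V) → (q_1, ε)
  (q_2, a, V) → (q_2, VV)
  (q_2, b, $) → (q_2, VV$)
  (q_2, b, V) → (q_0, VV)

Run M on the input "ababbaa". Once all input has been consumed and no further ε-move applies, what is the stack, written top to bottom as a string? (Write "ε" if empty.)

(q_0, ababbaa, $) ⊢ (q_0, babbaa, V$) ⊢ (q_1, abbaa, $) ⊢ (q_2, bbaa, V$) ⊢ (q_0, baa, VV$) ⊢ (q_1, aa, V$) ⊢ (q_1, a, V$) ⊢ (q_1, ε, V$)
All input consumed in state q_1 with stack V$.

V$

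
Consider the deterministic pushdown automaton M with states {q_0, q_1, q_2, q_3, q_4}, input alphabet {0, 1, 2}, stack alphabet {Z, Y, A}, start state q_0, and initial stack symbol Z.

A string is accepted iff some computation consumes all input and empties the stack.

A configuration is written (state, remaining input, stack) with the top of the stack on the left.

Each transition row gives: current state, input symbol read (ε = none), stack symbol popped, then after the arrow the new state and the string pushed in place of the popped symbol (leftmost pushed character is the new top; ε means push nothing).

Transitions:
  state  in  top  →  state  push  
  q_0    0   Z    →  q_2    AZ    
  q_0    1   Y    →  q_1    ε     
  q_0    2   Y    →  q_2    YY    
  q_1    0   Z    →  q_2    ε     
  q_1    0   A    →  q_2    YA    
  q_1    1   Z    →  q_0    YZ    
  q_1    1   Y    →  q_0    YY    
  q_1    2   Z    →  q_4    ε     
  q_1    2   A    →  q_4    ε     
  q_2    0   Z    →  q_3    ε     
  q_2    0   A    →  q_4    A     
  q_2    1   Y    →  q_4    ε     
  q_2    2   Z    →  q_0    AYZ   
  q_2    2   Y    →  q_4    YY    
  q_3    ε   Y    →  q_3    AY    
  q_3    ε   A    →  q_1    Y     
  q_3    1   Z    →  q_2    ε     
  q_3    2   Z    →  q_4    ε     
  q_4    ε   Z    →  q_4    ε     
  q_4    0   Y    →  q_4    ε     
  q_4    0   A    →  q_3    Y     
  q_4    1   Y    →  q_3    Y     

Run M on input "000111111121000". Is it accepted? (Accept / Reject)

(q_0, 000111111121000, Z)
  read 0, top Z: go to q_2, push AZ → (q_2, 00111111121000, AZ)
  read 0, top A: go to q_4, push A → (q_4, 0111111121000, AZ)
  read 0, top A: go to q_3, push Y → (q_3, 111111121000, YZ)
  ε-move, top Y: go to q_3, push AY → (q_3, 111111121000, AYZ)
  ε-move, top A: go to q_1, push Y → (q_1, 111111121000, YYZ)
  read 1, top Y: go to q_0, push YY → (q_0, 11111121000, YYYZ)
  read 1, top Y: go to q_1, push ε → (q_1, 1111121000, YYZ)
  read 1, top Y: go to q_0, push YY → (q_0, 111121000, YYYZ)
  read 1, top Y: go to q_1, push ε → (q_1, 11121000, YYZ)
  read 1, top Y: go to q_0, push YY → (q_0, 1121000, YYYZ)
  read 1, top Y: go to q_1, push ε → (q_1, 121000, YYZ)
  read 1, top Y: go to q_0, push YY → (q_0, 21000, YYYZ)
  read 2, top Y: go to q_2, push YY → (q_2, 1000, YYYYZ)
  read 1, top Y: go to q_4, push ε → (q_4, 000, YYYZ)
  read 0, top Y: go to q_4, push ε → (q_4, 00, YYZ)
  read 0, top Y: go to q_4, push ε → (q_4, 0, YZ)
  read 0, top Y: go to q_4, push ε → (q_4, ε, Z)
  ε-move, top Z: go to q_4, push ε → (q_4, ε, ε)
All input consumed and the stack is empty.

Accept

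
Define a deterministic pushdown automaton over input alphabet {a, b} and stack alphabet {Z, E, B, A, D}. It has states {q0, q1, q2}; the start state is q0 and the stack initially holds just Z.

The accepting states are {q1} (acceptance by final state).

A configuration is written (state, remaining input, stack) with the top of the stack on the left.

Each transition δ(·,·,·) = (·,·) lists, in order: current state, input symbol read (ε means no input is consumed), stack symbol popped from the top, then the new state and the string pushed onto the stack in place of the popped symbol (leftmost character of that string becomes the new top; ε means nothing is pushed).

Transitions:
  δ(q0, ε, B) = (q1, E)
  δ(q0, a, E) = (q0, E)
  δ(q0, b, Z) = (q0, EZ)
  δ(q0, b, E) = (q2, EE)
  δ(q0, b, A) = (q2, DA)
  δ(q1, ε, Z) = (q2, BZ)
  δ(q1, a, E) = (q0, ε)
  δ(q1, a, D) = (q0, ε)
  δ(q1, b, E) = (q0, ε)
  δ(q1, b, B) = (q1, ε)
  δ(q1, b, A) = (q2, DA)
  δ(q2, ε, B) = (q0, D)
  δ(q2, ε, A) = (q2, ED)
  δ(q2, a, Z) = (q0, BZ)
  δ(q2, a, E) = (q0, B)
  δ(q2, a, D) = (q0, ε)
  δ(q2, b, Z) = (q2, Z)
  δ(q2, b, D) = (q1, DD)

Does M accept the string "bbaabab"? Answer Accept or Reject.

Reject

(q0, bbaabab, Z) ⊢ (q0, baabab, EZ) ⊢ (q2, aabab, EEZ) ⊢ (q0, abab, BEZ) ⊢ (q1, abab, EEZ) ⊢ (q0, bab, EZ) ⊢ (q2, ab, EEZ) ⊢ (q0, b, BEZ) ⊢ (q1, b, EEZ) ⊢ (q0, ε, EZ)
All input consumed; state q0 ∉ F and no further ε-move applies.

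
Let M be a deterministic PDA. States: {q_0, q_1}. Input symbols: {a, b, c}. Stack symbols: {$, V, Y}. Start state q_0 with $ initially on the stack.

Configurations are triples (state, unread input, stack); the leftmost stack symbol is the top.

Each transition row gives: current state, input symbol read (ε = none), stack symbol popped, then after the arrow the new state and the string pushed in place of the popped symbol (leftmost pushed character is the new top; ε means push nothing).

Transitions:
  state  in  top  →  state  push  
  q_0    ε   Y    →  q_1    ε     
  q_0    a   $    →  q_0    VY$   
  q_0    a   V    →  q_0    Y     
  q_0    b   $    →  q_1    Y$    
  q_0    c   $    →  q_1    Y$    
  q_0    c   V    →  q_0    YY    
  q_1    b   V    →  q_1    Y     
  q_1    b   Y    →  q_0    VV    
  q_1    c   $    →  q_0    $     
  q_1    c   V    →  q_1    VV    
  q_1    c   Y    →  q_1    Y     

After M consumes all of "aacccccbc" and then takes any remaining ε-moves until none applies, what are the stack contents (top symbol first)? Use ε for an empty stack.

YV$

(q_0, aacccccbc, $) ⊢ (q_0, acccccbc, VY$) ⊢ (q_0, cccccbc, YY$) ⊢ (q_1, cccccbc, Y$) ⊢ (q_1, ccccbc, Y$) ⊢ (q_1, cccbc, Y$) ⊢ (q_1, ccbc, Y$) ⊢ (q_1, cbc, Y$) ⊢ (q_1, bc, Y$) ⊢ (q_0, c, VV$) ⊢ (q_0, ε, YYV$) ⊢ (q_1, ε, YV$)
All input consumed in state q_1 with stack YV$.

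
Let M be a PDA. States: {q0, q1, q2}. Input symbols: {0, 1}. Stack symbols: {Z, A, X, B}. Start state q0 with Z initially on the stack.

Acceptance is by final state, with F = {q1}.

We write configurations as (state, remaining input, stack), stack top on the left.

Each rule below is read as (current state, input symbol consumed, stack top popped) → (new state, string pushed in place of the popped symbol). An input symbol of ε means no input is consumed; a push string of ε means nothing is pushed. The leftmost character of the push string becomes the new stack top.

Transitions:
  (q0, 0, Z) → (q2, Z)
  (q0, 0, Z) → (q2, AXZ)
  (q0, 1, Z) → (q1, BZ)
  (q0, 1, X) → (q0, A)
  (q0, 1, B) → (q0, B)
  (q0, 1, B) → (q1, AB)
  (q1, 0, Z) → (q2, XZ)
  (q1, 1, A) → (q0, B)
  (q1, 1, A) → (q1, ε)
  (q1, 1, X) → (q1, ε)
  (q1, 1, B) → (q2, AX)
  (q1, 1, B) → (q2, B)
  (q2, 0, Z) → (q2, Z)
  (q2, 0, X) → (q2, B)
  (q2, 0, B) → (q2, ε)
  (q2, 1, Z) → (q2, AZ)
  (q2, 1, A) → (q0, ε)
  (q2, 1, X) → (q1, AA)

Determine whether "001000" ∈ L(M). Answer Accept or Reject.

No computation consumes all input and reaches a final state.

Reject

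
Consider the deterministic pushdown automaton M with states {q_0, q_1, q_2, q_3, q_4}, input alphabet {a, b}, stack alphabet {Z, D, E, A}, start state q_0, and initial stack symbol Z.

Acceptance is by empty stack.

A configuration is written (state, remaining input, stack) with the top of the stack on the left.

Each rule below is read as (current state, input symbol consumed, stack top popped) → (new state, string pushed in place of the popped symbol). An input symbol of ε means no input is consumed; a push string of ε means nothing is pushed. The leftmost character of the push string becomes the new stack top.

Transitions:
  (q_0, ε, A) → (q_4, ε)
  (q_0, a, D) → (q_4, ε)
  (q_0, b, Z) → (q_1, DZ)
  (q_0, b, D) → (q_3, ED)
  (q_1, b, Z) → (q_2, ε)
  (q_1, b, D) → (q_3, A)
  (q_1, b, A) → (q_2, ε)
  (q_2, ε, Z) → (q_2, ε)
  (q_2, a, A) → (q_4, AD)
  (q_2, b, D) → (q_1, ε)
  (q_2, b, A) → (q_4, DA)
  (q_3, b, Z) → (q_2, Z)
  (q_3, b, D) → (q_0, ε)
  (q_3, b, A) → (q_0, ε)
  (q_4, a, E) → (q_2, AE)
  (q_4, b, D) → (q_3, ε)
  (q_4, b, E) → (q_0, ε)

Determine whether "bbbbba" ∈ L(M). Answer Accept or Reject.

(q_0, bbbbba, Z)
  read b, top Z: go to q_1, push DZ → (q_1, bbbba, DZ)
  read b, top D: go to q_3, push A → (q_3, bbba, AZ)
  read b, top A: go to q_0, push ε → (q_0, bba, Z)
  read b, top Z: go to q_1, push DZ → (q_1, ba, DZ)
  read b, top D: go to q_3, push A → (q_3, a, AZ)
No transition applies at (q_3, a, AZ); input not fully consumed.

Reject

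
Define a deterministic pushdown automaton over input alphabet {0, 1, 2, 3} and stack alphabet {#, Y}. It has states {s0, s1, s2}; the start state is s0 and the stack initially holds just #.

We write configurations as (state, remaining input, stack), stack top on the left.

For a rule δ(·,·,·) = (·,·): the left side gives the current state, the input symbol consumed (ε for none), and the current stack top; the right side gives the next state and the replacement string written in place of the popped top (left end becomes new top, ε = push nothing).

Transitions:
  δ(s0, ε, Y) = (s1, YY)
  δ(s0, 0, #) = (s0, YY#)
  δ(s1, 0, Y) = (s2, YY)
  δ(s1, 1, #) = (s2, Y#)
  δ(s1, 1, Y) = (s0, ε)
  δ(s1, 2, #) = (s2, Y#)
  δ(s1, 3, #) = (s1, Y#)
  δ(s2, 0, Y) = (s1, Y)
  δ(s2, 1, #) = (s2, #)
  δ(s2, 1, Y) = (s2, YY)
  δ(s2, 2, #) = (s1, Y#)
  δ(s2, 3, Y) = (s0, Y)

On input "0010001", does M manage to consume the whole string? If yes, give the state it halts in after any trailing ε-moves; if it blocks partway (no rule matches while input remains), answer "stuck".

(s0, 0010001, #)
  read 0, top #: go to s0, push YY# → (s0, 010001, YY#)
  ε-move, top Y: go to s1, push YY → (s1, 010001, YYY#)
  read 0, top Y: go to s2, push YY → (s2, 10001, YYYY#)
  read 1, top Y: go to s2, push YY → (s2, 0001, YYYYY#)
  read 0, top Y: go to s1, push Y → (s1, 001, YYYYY#)
  read 0, top Y: go to s2, push YY → (s2, 01, YYYYYY#)
  read 0, top Y: go to s1, push Y → (s1, 1, YYYYYY#)
  read 1, top Y: go to s0, push ε → (s0, ε, YYYYY#)
  ε-move, top Y: go to s1, push YY → (s1, ε, YYYYYY#)
All input consumed; M is in state s1.

s1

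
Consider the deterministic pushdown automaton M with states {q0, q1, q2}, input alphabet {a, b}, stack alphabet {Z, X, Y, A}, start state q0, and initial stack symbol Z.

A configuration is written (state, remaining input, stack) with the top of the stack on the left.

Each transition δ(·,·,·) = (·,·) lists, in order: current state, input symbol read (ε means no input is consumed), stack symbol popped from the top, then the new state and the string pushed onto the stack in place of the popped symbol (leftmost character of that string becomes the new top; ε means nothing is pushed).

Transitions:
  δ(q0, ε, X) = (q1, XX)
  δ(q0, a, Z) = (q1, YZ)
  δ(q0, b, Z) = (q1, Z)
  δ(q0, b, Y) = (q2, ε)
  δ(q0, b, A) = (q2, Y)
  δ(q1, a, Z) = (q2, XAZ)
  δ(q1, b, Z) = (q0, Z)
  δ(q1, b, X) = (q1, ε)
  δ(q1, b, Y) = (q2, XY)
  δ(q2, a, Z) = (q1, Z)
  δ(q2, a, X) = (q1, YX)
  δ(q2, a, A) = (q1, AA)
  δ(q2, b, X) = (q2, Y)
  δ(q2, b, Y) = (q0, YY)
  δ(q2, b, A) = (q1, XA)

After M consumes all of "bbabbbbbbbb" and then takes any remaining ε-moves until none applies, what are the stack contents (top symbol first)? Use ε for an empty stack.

(q0, bbabbbbbbbb, Z) ⊢ (q1, babbbbbbbb, Z) ⊢ (q0, abbbbbbbb, Z) ⊢ (q1, bbbbbbbb, YZ) ⊢ (q2, bbbbbbb, XYZ) ⊢ (q2, bbbbbb, YYZ) ⊢ (q0, bbbbb, YYYZ) ⊢ (q2, bbbb, YYZ) ⊢ (q0, bbb, YYYZ) ⊢ (q2, bb, YYZ) ⊢ (q0, b, YYYZ) ⊢ (q2, ε, YYZ)
All input consumed in state q2 with stack YYZ.

YYZ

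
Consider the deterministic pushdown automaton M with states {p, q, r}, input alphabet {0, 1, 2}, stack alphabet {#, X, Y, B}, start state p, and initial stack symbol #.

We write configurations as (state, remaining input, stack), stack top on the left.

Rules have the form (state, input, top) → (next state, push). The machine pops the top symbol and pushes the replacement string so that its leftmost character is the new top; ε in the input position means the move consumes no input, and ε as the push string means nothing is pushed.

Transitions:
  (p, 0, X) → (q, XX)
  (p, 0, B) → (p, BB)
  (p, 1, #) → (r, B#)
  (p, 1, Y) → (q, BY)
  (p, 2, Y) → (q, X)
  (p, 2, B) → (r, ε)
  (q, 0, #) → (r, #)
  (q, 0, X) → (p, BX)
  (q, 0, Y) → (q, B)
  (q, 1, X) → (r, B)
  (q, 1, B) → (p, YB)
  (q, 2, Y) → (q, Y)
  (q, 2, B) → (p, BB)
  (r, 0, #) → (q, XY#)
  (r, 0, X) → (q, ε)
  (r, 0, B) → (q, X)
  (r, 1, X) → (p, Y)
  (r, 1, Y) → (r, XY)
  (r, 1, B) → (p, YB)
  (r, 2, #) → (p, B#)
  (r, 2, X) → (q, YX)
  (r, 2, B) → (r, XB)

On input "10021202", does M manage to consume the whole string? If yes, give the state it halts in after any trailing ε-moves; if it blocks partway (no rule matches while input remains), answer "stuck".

r

(p, 10021202, #) ⊢ (r, 0021202, B#) ⊢ (q, 021202, X#) ⊢ (p, 21202, BX#) ⊢ (r, 1202, X#) ⊢ (p, 202, Y#) ⊢ (q, 02, X#) ⊢ (p, 2, BX#) ⊢ (r, ε, X#)
All input consumed; M is in state r.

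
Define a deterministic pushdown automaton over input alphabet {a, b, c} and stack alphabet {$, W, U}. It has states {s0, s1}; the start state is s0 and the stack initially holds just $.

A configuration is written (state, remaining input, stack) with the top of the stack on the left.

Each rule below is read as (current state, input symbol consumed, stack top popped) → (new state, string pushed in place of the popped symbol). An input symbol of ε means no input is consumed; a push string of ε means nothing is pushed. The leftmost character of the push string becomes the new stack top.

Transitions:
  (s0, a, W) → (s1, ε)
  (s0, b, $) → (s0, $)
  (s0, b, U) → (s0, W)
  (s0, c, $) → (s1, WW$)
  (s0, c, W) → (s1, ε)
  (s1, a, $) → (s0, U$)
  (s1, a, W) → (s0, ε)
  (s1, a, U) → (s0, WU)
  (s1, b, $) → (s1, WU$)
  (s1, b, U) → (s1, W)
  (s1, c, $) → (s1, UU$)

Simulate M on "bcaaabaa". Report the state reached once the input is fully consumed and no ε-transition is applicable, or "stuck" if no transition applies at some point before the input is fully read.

s0

(s0, bcaaabaa, $) ⊢ (s0, caaabaa, $) ⊢ (s1, aaabaa, WW$) ⊢ (s0, aabaa, W$) ⊢ (s1, abaa, $) ⊢ (s0, baa, U$) ⊢ (s0, aa, W$) ⊢ (s1, a, $) ⊢ (s0, ε, U$)
All input consumed; M is in state s0.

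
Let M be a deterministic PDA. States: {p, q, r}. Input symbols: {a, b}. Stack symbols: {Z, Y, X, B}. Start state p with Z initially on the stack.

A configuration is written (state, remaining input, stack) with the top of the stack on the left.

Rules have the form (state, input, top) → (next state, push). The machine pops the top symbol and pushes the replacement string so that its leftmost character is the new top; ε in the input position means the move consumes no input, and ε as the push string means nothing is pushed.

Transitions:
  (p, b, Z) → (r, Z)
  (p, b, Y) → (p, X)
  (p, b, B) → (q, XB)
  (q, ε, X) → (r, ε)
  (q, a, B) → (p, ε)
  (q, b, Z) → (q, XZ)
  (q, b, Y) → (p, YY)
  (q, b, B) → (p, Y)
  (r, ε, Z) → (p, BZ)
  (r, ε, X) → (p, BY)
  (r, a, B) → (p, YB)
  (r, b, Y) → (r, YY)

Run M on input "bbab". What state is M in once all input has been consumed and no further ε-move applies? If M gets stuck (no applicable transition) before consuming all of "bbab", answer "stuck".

(p, bbab, Z) ⊢ (r, bab, Z) ⊢ (p, bab, BZ) ⊢ (q, ab, XBZ) ⊢ (r, ab, BZ) ⊢ (p, b, YBZ) ⊢ (p, ε, XBZ)
All input consumed; M is in state p.

p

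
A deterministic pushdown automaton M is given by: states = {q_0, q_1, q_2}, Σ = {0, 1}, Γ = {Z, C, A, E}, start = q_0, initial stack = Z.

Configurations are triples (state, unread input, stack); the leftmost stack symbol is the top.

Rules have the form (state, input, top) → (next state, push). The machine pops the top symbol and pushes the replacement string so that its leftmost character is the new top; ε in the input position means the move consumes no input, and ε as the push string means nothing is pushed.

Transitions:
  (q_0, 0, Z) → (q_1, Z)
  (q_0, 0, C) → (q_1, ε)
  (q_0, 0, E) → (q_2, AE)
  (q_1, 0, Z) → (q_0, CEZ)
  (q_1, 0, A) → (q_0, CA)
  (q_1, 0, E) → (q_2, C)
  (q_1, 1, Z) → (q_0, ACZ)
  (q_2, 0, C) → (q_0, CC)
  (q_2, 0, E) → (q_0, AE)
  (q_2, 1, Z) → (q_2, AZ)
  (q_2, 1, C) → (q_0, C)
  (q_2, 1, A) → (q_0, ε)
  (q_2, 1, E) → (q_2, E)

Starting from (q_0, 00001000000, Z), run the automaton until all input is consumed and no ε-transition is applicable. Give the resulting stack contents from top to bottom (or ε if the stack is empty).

CZ

(q_0, 00001000000, Z)
  read 0, top Z: go to q_1, push Z → (q_1, 0001000000, Z)
  read 0, top Z: go to q_0, push CEZ → (q_0, 001000000, CEZ)
  read 0, top C: go to q_1, push ε → (q_1, 01000000, EZ)
  read 0, top E: go to q_2, push C → (q_2, 1000000, CZ)
  read 1, top C: go to q_0, push C → (q_0, 000000, CZ)
  read 0, top C: go to q_1, push ε → (q_1, 00000, Z)
  read 0, top Z: go to q_0, push CEZ → (q_0, 0000, CEZ)
  read 0, top C: go to q_1, push ε → (q_1, 000, EZ)
  read 0, top E: go to q_2, push C → (q_2, 00, CZ)
  read 0, top C: go to q_0, push CC → (q_0, 0, CCZ)
  read 0, top C: go to q_1, push ε → (q_1, ε, CZ)
All input consumed in state q_1 with stack CZ.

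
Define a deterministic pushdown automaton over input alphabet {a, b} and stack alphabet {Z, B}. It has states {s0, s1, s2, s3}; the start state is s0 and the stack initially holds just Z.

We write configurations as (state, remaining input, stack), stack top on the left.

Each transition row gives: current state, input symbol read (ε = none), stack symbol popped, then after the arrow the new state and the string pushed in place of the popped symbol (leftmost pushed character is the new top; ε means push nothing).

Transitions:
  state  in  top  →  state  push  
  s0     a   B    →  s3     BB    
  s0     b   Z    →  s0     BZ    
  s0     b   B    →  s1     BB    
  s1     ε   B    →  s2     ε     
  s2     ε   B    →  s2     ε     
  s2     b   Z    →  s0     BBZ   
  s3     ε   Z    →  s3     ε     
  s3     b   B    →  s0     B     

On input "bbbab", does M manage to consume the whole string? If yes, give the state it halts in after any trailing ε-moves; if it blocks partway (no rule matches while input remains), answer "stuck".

(s0, bbbab, Z)
  read b, top Z: go to s0, push BZ → (s0, bbab, BZ)
  read b, top B: go to s1, push BB → (s1, bab, BBZ)
  ε-move, top B: go to s2, push ε → (s2, bab, BZ)
  ε-move, top B: go to s2, push ε → (s2, bab, Z)
  read b, top Z: go to s0, push BBZ → (s0, ab, BBZ)
  read a, top B: go to s3, push BB → (s3, b, BBBZ)
  read b, top B: go to s0, push B → (s0, ε, BBBZ)
All input consumed; M is in state s0.

s0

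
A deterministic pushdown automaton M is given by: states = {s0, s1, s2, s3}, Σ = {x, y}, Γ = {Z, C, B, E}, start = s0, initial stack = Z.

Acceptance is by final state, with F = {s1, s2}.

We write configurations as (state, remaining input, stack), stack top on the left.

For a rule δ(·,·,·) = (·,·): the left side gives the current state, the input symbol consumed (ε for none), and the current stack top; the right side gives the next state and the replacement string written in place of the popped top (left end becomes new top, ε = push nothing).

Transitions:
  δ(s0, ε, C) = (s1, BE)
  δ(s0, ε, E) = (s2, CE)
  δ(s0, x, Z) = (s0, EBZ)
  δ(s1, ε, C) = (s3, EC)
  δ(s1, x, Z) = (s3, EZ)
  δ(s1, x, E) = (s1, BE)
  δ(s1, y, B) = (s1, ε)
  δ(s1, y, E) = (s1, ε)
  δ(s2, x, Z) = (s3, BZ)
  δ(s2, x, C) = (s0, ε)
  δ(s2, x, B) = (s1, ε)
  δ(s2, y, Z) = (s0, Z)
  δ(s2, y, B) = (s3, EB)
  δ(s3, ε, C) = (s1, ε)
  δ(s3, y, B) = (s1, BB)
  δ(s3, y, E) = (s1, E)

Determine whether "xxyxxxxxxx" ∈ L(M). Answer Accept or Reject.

Reject

(s0, xxyxxxxxxx, Z)
  read x, top Z: go to s0, push EBZ → (s0, xyxxxxxxx, EBZ)
  ε-move, top E: go to s2, push CE → (s2, xyxxxxxxx, CEBZ)
  read x, top C: go to s0, push ε → (s0, yxxxxxxx, EBZ)
  ε-move, top E: go to s2, push CE → (s2, yxxxxxxx, CEBZ)
No transition applies at (s2, yxxxxxxx, CEBZ); input not fully consumed.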